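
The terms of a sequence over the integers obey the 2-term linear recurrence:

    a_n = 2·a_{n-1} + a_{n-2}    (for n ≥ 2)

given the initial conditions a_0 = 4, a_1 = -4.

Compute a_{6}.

a_2 = 2·-4 + 1·4 = -4
a_3 = 2·-4 + 1·-4 = -12
a_4 = 2·-12 + 1·-4 = -28
a_5 = 2·-28 + 1·-12 = -68
a_6 = 2·-68 + 1·-28 = -164

-164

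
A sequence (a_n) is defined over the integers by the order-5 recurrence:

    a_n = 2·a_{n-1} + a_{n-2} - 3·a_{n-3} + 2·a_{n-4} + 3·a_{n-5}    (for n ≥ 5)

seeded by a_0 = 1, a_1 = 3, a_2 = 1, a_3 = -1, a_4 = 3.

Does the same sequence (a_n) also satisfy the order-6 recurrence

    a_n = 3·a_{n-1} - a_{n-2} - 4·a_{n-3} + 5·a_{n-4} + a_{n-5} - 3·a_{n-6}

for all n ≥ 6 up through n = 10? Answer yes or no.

Terms a_0..a_10: 1, 3, 1, -1, 3, 11, 39, 81, 171, 337, 713
n=6: candidate gives 39, actual a_6 = 39 ✓
n=7: candidate gives 81, actual a_7 = 81 ✓
n=8: candidate gives 171, actual a_8 = 171 ✓
n=9: candidate gives 337, actual a_9 = 337 ✓
n=10: candidate gives 713, actual a_10 = 713 ✓

yes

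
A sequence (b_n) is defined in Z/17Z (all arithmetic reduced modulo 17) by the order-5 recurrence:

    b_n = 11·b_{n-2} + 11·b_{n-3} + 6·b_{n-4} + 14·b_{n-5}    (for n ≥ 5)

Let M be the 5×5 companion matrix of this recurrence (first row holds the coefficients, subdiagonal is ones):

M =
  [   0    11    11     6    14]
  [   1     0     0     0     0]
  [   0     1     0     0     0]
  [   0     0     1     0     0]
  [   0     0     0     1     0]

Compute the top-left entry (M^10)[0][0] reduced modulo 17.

8

(M^10)[0][0] is the top entry after applying M 10 times to the unit state (1, 0, 0, 0, 0). Equivalently it is h_{14} for the auxiliary sequence (h_n) obeying the same recurrence with h_4 = 1 and h_i = 0 for 0 ≤ i < 4:
h_5 = 0·1 + 11·0 + 11·0 + 6·0 + 14·0 = 0
h_6 = 0·0 + 11·1 + 11·0 + 6·0 + 14·0 = 11
h_7 = 0·11 + 11·0 + 11·1 + 6·0 + 14·0 = 11
h_8 = 0·11 + 11·11 + 11·0 + 6·1 + 14·0 = 8
h_9 = 0·8 + 11·11 + 11·11 + 6·0 + 14·1 = 1
h_10 = 0·1 + 11·8 + 11·11 + 6·11 + 14·0 = 3
h_11 = 0·3 + 11·1 + 11·8 + 6·11 + 14·11 = 13
h_12 = 0·13 + 11·3 + 11·1 + 6·8 + 14·11 = 8
h_13 = 0·8 + 11·13 + 11·3 + 6·1 + 14·8 = 5
h_14 = 0·5 + 11·8 + 11·13 + 6·3 + 14·1 = 8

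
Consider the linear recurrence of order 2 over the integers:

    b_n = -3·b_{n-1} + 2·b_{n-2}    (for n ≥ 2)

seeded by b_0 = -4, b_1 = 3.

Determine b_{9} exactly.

117321

b_2 = -3·3 + 2·-4 = -17
b_3 = -3·-17 + 2·3 = 57
b_4 = -3·57 + 2·-17 = -205
b_5 = -3·-205 + 2·57 = 729
b_6 = -3·729 + 2·-205 = -2597
b_7 = -3·-2597 + 2·729 = 9249
b_8 = -3·9249 + 2·-2597 = -32941
b_9 = -3·-32941 + 2·9249 = 117321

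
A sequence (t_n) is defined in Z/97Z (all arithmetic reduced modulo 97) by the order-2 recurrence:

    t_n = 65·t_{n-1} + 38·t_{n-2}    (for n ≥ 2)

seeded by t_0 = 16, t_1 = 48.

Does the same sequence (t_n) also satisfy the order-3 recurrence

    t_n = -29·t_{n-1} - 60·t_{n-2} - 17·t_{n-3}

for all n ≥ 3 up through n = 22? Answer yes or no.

Terms t_0..t_22: 16, 48, 42, 92, 10, 72, 16, 90, 56, 76, 84, 6, 90, 64, 14, 44, 94, 22, 55, 46, 36, 14, 47
n=3: candidate gives 92, actual t_3 = 92 ✓
n=4: candidate gives 10, actual t_4 = 10 ✓
n=5: candidate gives 72, actual t_5 = 72 ✓
n=6: candidate gives 16, actual t_6 = 16 ✓
n=7: candidate gives 90, actual t_7 = 90 ✓
n=8: candidate gives 56, actual t_8 = 56 ✓
n=9: candidate gives 76, actual t_9 = 76 ✓
n=10: candidate gives 84, actual t_10 = 84 ✓
n=11: candidate gives 6, actual t_11 = 6 ✓
n=12: candidate gives 90, actual t_12 = 90 ✓
n=13: candidate gives 64, actual t_13 = 64 ✓
n=14: candidate gives 14, actual t_14 = 14 ✓
n=15: candidate gives 44, actual t_15 = 44 ✓
n=16: candidate gives 94, actual t_16 = 94 ✓
n=17: candidate gives 22, actual t_17 = 22 ✓
n=18: candidate gives 55, actual t_18 = 55 ✓
n=19: candidate gives 46, actual t_19 = 46 ✓
n=20: candidate gives 36, actual t_20 = 36 ✓
n=21: candidate gives 14, actual t_21 = 14 ✓
n=22: candidate gives 47, actual t_22 = 47 ✓

yes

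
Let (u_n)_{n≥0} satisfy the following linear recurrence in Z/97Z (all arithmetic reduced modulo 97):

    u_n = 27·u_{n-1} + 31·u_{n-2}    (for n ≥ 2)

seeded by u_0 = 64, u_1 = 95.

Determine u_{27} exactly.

42

u_2 = 27·95 + 31·64 = 87
u_3 = 27·87 + 31·95 = 56
u_4 = 27·56 + 31·87 = 38
u_5 = 27·38 + 31·56 = 46
u_6 = 27·46 + 31·38 = 92
u_7 = 27·92 + 31·46 = 30
u_8 = 27·30 + 31·92 = 73
u_9 = 27·73 + 31·30 = 88
u_10 = 27·88 + 31·73 = 80
u_11 = 27·80 + 31·88 = 38
u_12 = 27·38 + 31·80 = 14
u_13 = 27·14 + 31·38 = 4
u_14 = 27·4 + 31·14 = 57
u_15 = 27·57 + 31·4 = 14
u_16 = 27·14 + 31·57 = 11
u_17 = 27·11 + 31·14 = 52
u_18 = 27·52 + 31·11 = 96
u_19 = 27·96 + 31·52 = 33
u_20 = 27·33 + 31·96 = 84
u_21 = 27·84 + 31·33 = 90
u_22 = 27·90 + 31·84 = 87
u_23 = 27·87 + 31·90 = 95
u_24 = 27·95 + 31·87 = 24
u_25 = 27·24 + 31·95 = 4
u_26 = 27·4 + 31·24 = 76
u_27 = 27·76 + 31·4 = 42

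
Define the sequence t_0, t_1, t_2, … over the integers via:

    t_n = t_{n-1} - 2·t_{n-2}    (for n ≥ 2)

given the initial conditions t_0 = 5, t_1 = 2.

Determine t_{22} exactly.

t_2 = 1·2 + -2·5 = -8
t_3 = 1·-8 + -2·2 = -12
t_4 = 1·-12 + -2·-8 = 4
t_5 = 1·4 + -2·-12 = 28
t_6 = 1·28 + -2·4 = 20
t_7 = 1·20 + -2·28 = -36
t_8 = 1·-36 + -2·20 = -76
t_9 = 1·-76 + -2·-36 = -4
t_10 = 1·-4 + -2·-76 = 148
t_11 = 1·148 + -2·-4 = 156
t_12 = 1·156 + -2·148 = -140
t_13 = 1·-140 + -2·156 = -452
t_14 = 1·-452 + -2·-140 = -172
t_15 = 1·-172 + -2·-452 = 732
t_16 = 1·732 + -2·-172 = 1076
t_17 = 1·1076 + -2·732 = -388
t_18 = 1·-388 + -2·1076 = -2540
t_19 = 1·-2540 + -2·-388 = -1764
t_20 = 1·-1764 + -2·-2540 = 3316
t_21 = 1·3316 + -2·-1764 = 6844
t_22 = 1·6844 + -2·3316 = 212

212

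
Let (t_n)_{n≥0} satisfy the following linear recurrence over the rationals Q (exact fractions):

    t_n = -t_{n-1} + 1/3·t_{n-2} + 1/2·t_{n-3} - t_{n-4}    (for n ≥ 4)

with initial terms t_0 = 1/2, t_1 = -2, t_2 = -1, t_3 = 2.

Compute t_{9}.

t_4 = -1·2 + 1/3·-1 + 1/2·-2 + -1·1/2 = -23/6
t_5 = -1·-23/6 + 1/3·2 + 1/2·-1 + -1·-2 = 6
t_6 = -1·6 + 1/3·-23/6 + 1/2·2 + -1·-1 = -95/18
t_7 = -1·-95/18 + 1/3·6 + 1/2·-23/6 + -1·2 = 121/36
t_8 = -1·121/36 + 1/3·-95/18 + 1/2·6 + -1·-23/6 = 185/108
t_9 = -1·185/108 + 1/3·121/36 + 1/2·-95/18 + -1·6 = -997/108

-997/108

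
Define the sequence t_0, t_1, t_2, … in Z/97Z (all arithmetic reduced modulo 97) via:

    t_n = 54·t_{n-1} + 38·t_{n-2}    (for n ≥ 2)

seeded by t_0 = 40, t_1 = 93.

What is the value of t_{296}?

9

t_2 = 54·93 + 38·40 = 43
t_3 = 54·43 + 38·93 = 36
t_4 = 54·36 + 38·43 = 86
t_5 = 54·86 + 38·36 = 95
t_6 = 54·95 + 38·86 = 56
t_7 = 54·56 + 38·95 = 38
t_8 = 54·38 + 38·56 = 9
t_9 = 54·9 + 38·38 = 87
t_10 = 54·87 + 38·9 = 93
t_11 = 54·93 + 38·87 = 83
t_12 = 54·83 + 38·93 = 62
t_13 = 54·62 + 38·83 = 3
t_14 = 54·3 + 38·62 = 93
t_15 = 54·93 + 38·3 = 92
t_16 = 54·92 + 38·93 = 63
t_17 = 54·63 + 38·92 = 11
t_18 = 54·11 + 38·63 = 78
t_19 = 54·78 + 38·11 = 71
t_20 = 54·71 + 38·78 = 8
t_21 = 54·8 + 38·71 = 26
t_22 = 54·26 + 38·8 = 59
t_23 = 54·59 + 38·26 = 3
t_24 = 54·3 + 38·59 = 76
t_25 = 54·76 + 38·3 = 47
t_26 = 54·47 + 38·76 = 91
t_27 = 54·91 + 38·47 = 7
t_28 = 54·7 + 38·91 = 53
t_29 = 54·53 + 38·7 = 24
t_30 = 54·24 + 38·53 = 12
t_31 = 54·12 + 38·24 = 8
t_32 = 54·8 + 38·12 = 15
t_33 = 54·15 + 38·8 = 47
t_34 = 54·47 + 38·15 = 4
t_35 = 54·4 + 38·47 = 62
t_36 = 54·62 + 38·4 = 8
t_37 = 54·8 + 38·62 = 72
t_38 = 54·72 + 38·8 = 21
t_39 = 54·21 + 38·72 = 87
t_40 = 54·87 + 38·21 = 64
t_41 = 54·64 + 38·87 = 69
t_42 = 54·69 + 38·64 = 47
t_43 = 54·47 + 38·69 = 19
t_44 = 54·19 + 38·47 = 96
t_45 = 54·96 + 38·19 = 86
t_46 = 54·86 + 38·96 = 47
t_47 = 54·47 + 38·86 = 83
t_48 = 54·83 + 38·47 = 60
t_49 = 54·60 + 38·83 = 89
t_50 = 54·89 + 38·60 = 5
t_51 = 54·5 + 38·89 = 63
t_52 = 54·63 + 38·5 = 3
t_53 = 54·3 + 38·63 = 34
t_54 = 54·34 + 38·3 = 10
t_55 = 54·10 + 38·34 = 86
t_56 = 54·86 + 38·10 = 77
t_57 = 54·77 + 38·86 = 54
t_58 = 54·54 + 38·77 = 22
t_59 = 54·22 + 38·54 = 39
t_60 = 54·39 + 38·22 = 32
t_61 = 54·32 + 38·39 = 9
t_62 = 54·9 + 38·32 = 53
t_63 = 54·53 + 38·9 = 3
t_64 = 54·3 + 38·53 = 42
t_65 = 54·42 + 38·3 = 54
t_66 = 54·54 + 38·42 = 50
t_67 = 54·50 + 38·54 = 96
t_68 = 54·96 + 38·50 = 3
t_69 = 54·3 + 38·96 = 27
t_70 = 54·27 + 38·3 = 20
t_71 = 54·20 + 38·27 = 69
t_72 = 54·69 + 38·20 = 24
t_73 = 54·24 + 38·69 = 38
t_74 = 54·38 + 38·24 = 54
t_75 = 54·54 + 38·38 = 92
t_76 = 54·92 + 38·54 = 36
t_77 = 54·36 + 38·92 = 8
t_78 = 54·8 + 38·36 = 54
t_79 = 54·54 + 38·8 = 19
t_80 = 54·19 + 38·54 = 71
t_81 = 54·71 + 38·19 = 94
t_82 = 54·94 + 38·71 = 14
t_83 = 54·14 + 38·94 = 60
t_84 = 54·60 + 38·14 = 86
t_85 = 54·86 + 38·60 = 37
t_86 = 54·37 + 38·86 = 28
t_87 = 54·28 + 38·37 = 8
t_88 = 54·8 + 38·28 = 41
t_89 = 54·41 + 38·8 = 93
t_90 = 54·93 + 38·41 = 81
t_91 = 54·81 + 38·93 = 51
t_92 = 54·51 + 38·81 = 12
t_93 = 54·12 + 38·51 = 64
t_94 = 54·64 + 38·12 = 32
t_95 = 54·32 + 38·64 = 86
t_96 = 54·86 + 38·32 = 40
t_97 = 54·40 + 38·86 = 93
(t_96, t_97) = (40, 93) = (t_0, t_1), so the sequence has period 96.
296 ≡ 8 (mod 96), hence t_296 = t_8 = 9.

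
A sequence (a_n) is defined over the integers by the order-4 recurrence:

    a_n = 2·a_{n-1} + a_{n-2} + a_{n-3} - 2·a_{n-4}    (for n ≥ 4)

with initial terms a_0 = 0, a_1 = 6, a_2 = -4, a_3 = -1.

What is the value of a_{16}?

-221680

a_4 = 2·-1 + 1·-4 + 1·6 + -2·0 = 0
a_5 = 2·0 + 1·-1 + 1·-4 + -2·6 = -17
a_6 = 2·-17 + 1·0 + 1·-1 + -2·-4 = -27
a_7 = 2·-27 + 1·-17 + 1·0 + -2·-1 = -69
a_8 = 2·-69 + 1·-27 + 1·-17 + -2·0 = -182
a_9 = 2·-182 + 1·-69 + 1·-27 + -2·-17 = -426
a_10 = 2·-426 + 1·-182 + 1·-69 + -2·-27 = -1049
a_11 = 2·-1049 + 1·-426 + 1·-182 + -2·-69 = -2568
a_12 = 2·-2568 + 1·-1049 + 1·-426 + -2·-182 = -6247
a_13 = 2·-6247 + 1·-2568 + 1·-1049 + -2·-426 = -15259
a_14 = 2·-15259 + 1·-6247 + 1·-2568 + -2·-1049 = -37235
a_15 = 2·-37235 + 1·-15259 + 1·-6247 + -2·-2568 = -90840
a_16 = 2·-90840 + 1·-37235 + 1·-15259 + -2·-6247 = -221680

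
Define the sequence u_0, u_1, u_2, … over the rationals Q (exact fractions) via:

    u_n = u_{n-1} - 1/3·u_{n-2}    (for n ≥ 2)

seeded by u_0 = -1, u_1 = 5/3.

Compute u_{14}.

2/729

u_2 = 1·5/3 + -1/3·-1 = 2
u_3 = 1·2 + -1/3·5/3 = 13/9
u_4 = 1·13/9 + -1/3·2 = 7/9
u_5 = 1·7/9 + -1/3·13/9 = 8/27
u_6 = 1·8/27 + -1/3·7/9 = 1/27
u_7 = 1·1/27 + -1/3·8/27 = -5/81
u_8 = 1·-5/81 + -1/3·1/27 = -2/27
u_9 = 1·-2/27 + -1/3·-5/81 = -13/243
u_10 = 1·-13/243 + -1/3·-2/27 = -7/243
u_11 = 1·-7/243 + -1/3·-13/243 = -8/729
u_12 = 1·-8/729 + -1/3·-7/243 = -1/729
u_13 = 1·-1/729 + -1/3·-8/729 = 5/2187
u_14 = 1·5/2187 + -1/3·-1/729 = 2/729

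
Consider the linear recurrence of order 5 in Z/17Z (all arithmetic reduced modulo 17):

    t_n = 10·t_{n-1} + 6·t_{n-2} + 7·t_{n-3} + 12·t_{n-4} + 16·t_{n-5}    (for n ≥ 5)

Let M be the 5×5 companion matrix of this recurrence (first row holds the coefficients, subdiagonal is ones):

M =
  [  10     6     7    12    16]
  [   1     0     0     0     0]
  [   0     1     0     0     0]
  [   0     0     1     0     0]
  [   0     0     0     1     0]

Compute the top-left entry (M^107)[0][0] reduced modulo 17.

(M^107)[0][0] is the top entry after applying M 107 times to the unit state (1, 0, 0, 0, 0). Equivalently it is h_{111} for the auxiliary sequence (h_n) obeying the same recurrence with h_4 = 1 and h_i = 0 for 0 ≤ i < 4:
h_5 = 10·1 + 6·0 + 7·0 + 12·0 + 16·0 = 10
h_6 = 10·10 + 6·1 + 7·0 + 12·0 + 16·0 = 4
h_7 = 10·4 + 6·10 + 7·1 + 12·0 + 16·0 = 5
h_8 = 10·5 + 6·4 + 7·10 + 12·1 + 16·0 = 3
h_9 = 10·3 + 6·5 + 7·4 + 12·10 + 16·1 = 3
h_10 = 10·3 + 6·3 + 7·5 + 12·4 + 16·10 = 2
Continuing the recurrence:
  h_11 = 13;  h_12 = 7;  h_13 = 8;  h_14 = 13;  h_15 = 7;  h_16 = 3
  h_17 = 14;  h_18 = 15;  h_19 = 3;  h_20 = 9;  h_21 = 4;  h_22 = 9
  h_23 = 11;  h_24 = 8;  h_25 = 10;  h_26 = 6;  h_27 = 10;  h_28 = 2
  h_29 = 13;  h_30 = 2;  h_31 = 5;  h_32 = 14;  h_33 = 15;  h_34 = 8
  h_35 = 3;  h_36 = 6;  h_37 = 11;  h_38 = 10;  h_39 = 15;  h_40 = 16
  h_41 = 4;  h_42 = 10;  h_43 = 15;  h_44 = 7;  h_45 = 7;  h_46 = 10
  h_47 = 4;  h_48 = 14;  h_49 = 5;  h_50 = 3;  h_51 = 9;  h_52 = 1
  h_53 = 12;  h_54 = 16;  h_55 = 4;  h_56 = 2;  h_57 = 10;  h_58 = 14
  h_59 = 8;  h_60 = 16;  h_61 = 16;  h_62 = 11;  h_63 = 9;  h_64 = 10
  h_65 = 16;  h_66 = 8;  h_67 = 3;  h_68 = 12;  h_69 = 2;  h_70 = 6
  h_71 = 14;  h_72 = 8;  h_73 = 14;  h_74 = 16;  h_75 = 3;  h_76 = 0
  h_77 = 1;  h_78 = 5;  h_79 = 8;  h_80 = 12;  h_81 = 11;  h_82 = 8
  h_83 = 15;  h_84 = 3;  h_85 = 7;  h_86 = 6;  h_87 = 6;  h_88 = 13
  h_89 = 0;  h_90 = 15;  h_91 = 1;  h_92 = 12;  h_93 = 14;  h_94 = 8
  h_95 = 7;  h_96 = 2;  h_97 = 2;  h_98 = 10;  h_99 = 15;  h_100 = 3
  h_101 = 8;  h_102 = 15;  h_103 = 15;  h_104 = 11;  h_105 = 7;  h_106 = 5
  h_107 = 11;  h_108 = 0;  h_109 = 4
h_110 = 10·4 + 6·0 + 7·11 + 12·5 + 16·7 = 0
h_111 = 10·0 + 6·4 + 7·0 + 12·11 + 16·5 = 15

15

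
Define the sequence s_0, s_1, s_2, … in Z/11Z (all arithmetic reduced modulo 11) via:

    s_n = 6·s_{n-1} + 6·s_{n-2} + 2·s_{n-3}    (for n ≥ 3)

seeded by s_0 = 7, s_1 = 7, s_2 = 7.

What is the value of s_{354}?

0

s_3 = 6·7 + 6·7 + 2·7 = 10
s_4 = 6·10 + 6·7 + 2·7 = 6
s_5 = 6·6 + 6·10 + 2·7 = 0
s_6 = 6·0 + 6·6 + 2·10 = 1
s_7 = 6·1 + 6·0 + 2·6 = 7
s_8 = 6·7 + 6·1 + 2·0 = 4
s_9 = 6·4 + 6·7 + 2·1 = 2
s_10 = 6·2 + 6·4 + 2·7 = 6
s_11 = 6·6 + 6·2 + 2·4 = 1
s_12 = 6·1 + 6·6 + 2·2 = 2
s_13 = 6·2 + 6·1 + 2·6 = 8
s_14 = 6·8 + 6·2 + 2·1 = 7
s_15 = 6·7 + 6·8 + 2·2 = 6
s_16 = 6·6 + 6·7 + 2·8 = 6
s_17 = 6·6 + 6·6 + 2·7 = 9
s_18 = 6·9 + 6·6 + 2·6 = 3
s_19 = 6·3 + 6·9 + 2·6 = 7
s_20 = 6·7 + 6·3 + 2·9 = 1
s_21 = 6·1 + 6·7 + 2·3 = 10
s_22 = 6·10 + 6·1 + 2·7 = 3
s_23 = 6·3 + 6·10 + 2·1 = 3
s_24 = 6·3 + 6·3 + 2·10 = 1
s_25 = 6·1 + 6·3 + 2·3 = 8
s_26 = 6·8 + 6·1 + 2·3 = 5
s_27 = 6·5 + 6·8 + 2·1 = 3
s_28 = 6·3 + 6·5 + 2·8 = 9
s_29 = 6·9 + 6·3 + 2·5 = 5
s_30 = 6·5 + 6·9 + 2·3 = 2
s_31 = 6·2 + 6·5 + 2·9 = 5
s_32 = 6·5 + 6·2 + 2·5 = 8
s_33 = 6·8 + 6·5 + 2·2 = 5
s_34 = 6·5 + 6·8 + 2·5 = 0
s_35 = 6·0 + 6·5 + 2·8 = 2
s_36 = 6·2 + 6·0 + 2·5 = 0
s_37 = 6·0 + 6·2 + 2·0 = 1
s_38 = 6·1 + 6·0 + 2·2 = 10
s_39 = 6·10 + 6·1 + 2·0 = 0
s_40 = 6·0 + 6·10 + 2·1 = 7
s_41 = 6·7 + 6·0 + 2·10 = 7
s_42 = 6·7 + 6·7 + 2·0 = 7
(s_40, s_41, s_42) = (7, 7, 7) = (s_0, s_1, s_2), so the sequence has period 40.
354 ≡ 34 (mod 40), hence s_354 = s_34 = 0.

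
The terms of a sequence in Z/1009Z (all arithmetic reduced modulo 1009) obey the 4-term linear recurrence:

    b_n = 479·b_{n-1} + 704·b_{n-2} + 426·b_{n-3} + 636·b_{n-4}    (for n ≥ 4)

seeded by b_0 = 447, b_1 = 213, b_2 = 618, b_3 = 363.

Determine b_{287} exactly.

b_4 = 479·363 + 704·618 + 426·213 + 636·447 = 204
b_5 = 479·204 + 704·363 + 426·618 + 636·213 = 299
b_6 = 479·299 + 704·204 + 426·363 + 636·618 = 80
b_7 = 479·80 + 704·299 + 426·204 + 636·363 = 539
b_8 = 479·539 + 704·80 + 426·299 + 636·204 = 525
b_9 = 479·525 + 704·539 + 426·80 + 636·299 = 552
Continuing the recurrence:
  b_10 = 348;  b_11 = 755;  b_12 = 204;  b_13 = 494;  b_14 = 974;  b_15 = 85
  b_16 = 86;  b_17 = 744;  b_18 = 27;  b_19 = 816;  b_20 = 546;  b_21 = 912
  b_22 = 445;  b_23 = 447;  b_24 = 902;  b_25 = 830;  b_26 = 592;  b_27 = 734
  b_28 = 486;  b_29 = 967;  b_30 = 204;  b_31 = 393;  b_32 = 514;  b_33 = 877
  b_34 = 480;  b_35 = 504;  b_36 = 430;  b_37 = 239;  b_38 = 833;  b_39 = 438
  b_40 = 79;  b_41 = 450;  b_42 = 740;  b_43 = 716;  b_44 = 4;  b_45 = 547
  b_46 = 206;  b_47 = 454;  b_48 = 728;  b_49 = 130;  b_50 = 183;  b_51 = 110
  b_52 = 673;  b_53 = 450;  b_54 = 994;  b_55 = 333;  b_56 = 826;  b_57 = 787
  b_58 = 66;  b_59 = 75;  b_60 = 581;  b_61 = 79;  b_62 = 147;  b_63 = 482
  b_64 = 966;  b_65 = 754;  b_66 = 102;  b_67 = 168;  b_68 = 158;  b_69 = 560
  b_70 = 313;  b_71 = 924;  b_72 = 59;  b_73 = 842;  b_74 = 294;  b_75 = 386
  b_76 = 57;  b_77 = 244;  b_78 = 897;  b_79 = 450;  b_80 = 432;  b_81 = 575
  b_82 = 784;  b_83 = 417;  b_84 = 41;  b_85 = 864;  b_86 = 5;  b_87 = 364
  b_88 = 922;  b_89 = 386;  b_90 = 379;  b_91 = 958;  b_92 = 359;  b_93 = 165
  b_94 = 175;  b_95 = 630;  b_96 = 131;  b_97 = 648;  b_98 = 321;  b_99 = 933
  b_100 = 48;  b_101 = 745;  b_102 = 414;  b_103 = 706;  b_104 = 816;  b_105 = 356
  b_106 = 375;  b_107 = 946;  b_108 = 391;  b_109 = 387;  b_110 = 305;  b_111 = 181
  b_112 = 585;  b_113 = 717;  b_114 = 216;  b_115 = 891;  b_116 = 150;  b_117 = 18
  b_118 = 539;  b_119 = 392;  b_120 = 316;  b_121 = 436;  b_122 = 716;  b_123 = 620
  b_124 = 163;  b_125 = 86;  b_126 = 639;  b_127 = 985;  b_128 = 507;  b_129 = 944
  b_130 = 538;  b_131 = 988;  b_132 = 542;  b_133 = 830;  b_134 = 442;  b_135 = 538
  b_136 = 867;  b_137 = 753;  b_138 = 143;  b_139 = 437;  b_140 = 646;  b_141 = 594
  b_142 = 357;  b_143 = 119;  b_144 = 562;  b_145 = 974;  b_146 = 779;  b_147 = 684
  b_148 = 711;  b_149 = 610;  b_150 = 477;  b_151 = 386;  b_152 = 769;  b_153 = 277
  b_154 = 688;  b_155 = 867;  b_156 = 294;  b_157 = 573;  b_158 = 869;  b_159 = 961
  b_160 = 776;  b_161 = 976;  b_162 = 256;  b_163 = 885;  b_164 = 960;  b_165 = 508
  b_166 = 993;  b_167 = 1007;  b_168 = 483;  b_169 = 352;  b_170 = 175;  b_171 = 340
  b_172 = 576;  b_173 = 432;  b_174 = 832;  b_175 = 895;  b_176 = 851;  b_177 = 25
  b_178 = 938;  b_179 = 174;  b_180 = 28;  b_181 = 482;  b_182 = 65;  b_183 = 663
  b_184 = 248;  b_185 = 587;  b_186 = 595;  b_187 = 643;  b_188 = 551;  b_189 = 424
  b_190 = 250;  b_191 = 452;  b_192 = 333;  b_193 = 265;  b_194 = 565;  b_195 = 623
  b_196 = 756;  b_197 = 155;  b_198 = 227;  b_199 = 794;  b_200 = 287;  b_201 = 784
  b_202 = 750;  b_203 = 716;  b_204 = 105;  b_205 = 243;  b_206 = 666;  b_207 = 363
  b_208 = 794;  b_209 = 566;  b_210 = 749;  b_211 = 521;  b_212 = 374;  b_213 = 54
  b_214 = 670;  b_215 = 48;  b_216 = 808;  b_217 = 991;  b_218 = 805;  b_219 = 999
  b_220 = 628;  b_221 = 683;  b_222 = 604;  b_223 = 118;  b_224 = 655;  b_225 = 807
  b_226 = 655;  b_227 = 935;  b_228 = 461;  b_229 = 437;  b_230 = 733;  b_231 = 877
  b_232 = 855;  b_233 = 725;  b_234 = 28;  b_235 = 926;  b_236 = 160;  b_237 = 862
  b_238 = 461;  b_239 = 524;  b_240 = 197;  b_241 = 104;  b_242 = 642;  b_243 = 810
  b_244 = 554;  b_245 = 766;  b_246 = 838;  b_247 = 746;  b_248 = 447;  b_249 = 340
  b_250 = 468;  b_251 = 348;  b_252 = 43;  b_253 = 122;  b_254 = 845;  b_255 = 782
  b_256 = 427;  b_257 = 994;  b_258 = 598;  b_259 = 622;  b_260 = 337;  b_261 = 995
  b_262 = 30;  b_263 = 826;  b_264 = 571;  b_265 = 230;  b_266 = 235;  b_267 = 770
  b_268 = 532;  b_269 = 1001;  b_270 = 616;  b_271 = 820;  b_272 = 29;  b_273 = 939
  b_274 = 493;  b_275 = 315;  b_276 = 243;  b_277 = 164;  b_278 = 147;  b_279 = 362
  b_280 = 834;  b_281 = 943;  b_282 = 62;  b_283 = 683;  b_284 = 328;  b_285 = 836
b_286 = 479·836 + 704·328 + 426·683 + 636·62 = 169
b_287 = 479·169 + 704·836 + 426·328 + 636·683 = 523

523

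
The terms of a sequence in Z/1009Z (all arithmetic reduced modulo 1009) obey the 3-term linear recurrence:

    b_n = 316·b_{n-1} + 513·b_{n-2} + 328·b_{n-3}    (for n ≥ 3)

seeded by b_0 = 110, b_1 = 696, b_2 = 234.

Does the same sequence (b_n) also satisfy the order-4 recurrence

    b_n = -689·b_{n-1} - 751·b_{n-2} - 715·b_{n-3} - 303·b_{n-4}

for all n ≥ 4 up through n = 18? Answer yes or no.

Terms b_0..b_18: 110, 696, 234, 914, 475, 533, 550, 656, 348, 307, 330, 567, 153, 472, 936, 858, 30, 901, 346
n=4: candidate gives 475, actual b_4 = 475 ✓
n=5: candidate gives 533, actual b_5 = 533 ✓
n=6: candidate gives 550, actual b_6 = 550 ✓
n=7: candidate gives 656, actual b_7 = 656 ✓
n=8: candidate gives 348, actual b_8 = 348 ✓
n=9: candidate gives 307, actual b_9 = 307 ✓
n=10: candidate gives 330, actual b_10 = 330 ✓
n=11: candidate gives 567, actual b_11 = 567 ✓
n=12: candidate gives 153, actual b_12 = 153 ✓
n=13: candidate gives 472, actual b_13 = 472 ✓
n=14: candidate gives 936, actual b_14 = 936 ✓
n=15: candidate gives 858, actual b_15 = 858 ✓
n=16: candidate gives 30, actual b_16 = 30 ✓
n=17: candidate gives 901, actual b_17 = 901 ✓
n=18: candidate gives 346, actual b_18 = 346 ✓

yes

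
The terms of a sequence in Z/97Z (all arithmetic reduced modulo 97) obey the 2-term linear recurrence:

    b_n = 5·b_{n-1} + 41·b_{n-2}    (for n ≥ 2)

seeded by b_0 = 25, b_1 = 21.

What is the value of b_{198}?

b_2 = 5·21 + 41·25 = 63
b_3 = 5·63 + 41·21 = 12
b_4 = 5·12 + 41·63 = 24
b_5 = 5·24 + 41·12 = 30
b_6 = 5·30 + 41·24 = 67
b_7 = 5·67 + 41·30 = 13
Continuing the recurrence:
  b_8 = 96;  b_9 = 43;  b_10 = 77;  b_11 = 14;  b_12 = 26;  b_13 = 25
  b_14 = 27;  b_15 = 93;  b_16 = 20;  b_17 = 33;  b_18 = 15;  b_19 = 70
  b_20 = 92;  b_21 = 32;  b_22 = 52;  b_23 = 20;  b_24 = 1;  b_25 = 49
  b_26 = 92;  b_27 = 44;  b_28 = 15;  b_29 = 36;  b_30 = 19;  b_31 = 19
  b_32 = 1;  b_33 = 8;  b_34 = 81;  b_35 = 54;  b_36 = 2;  b_37 = 90
  b_38 = 47;  b_39 = 45;  b_40 = 18;  b_41 = 92;  b_42 = 34;  b_43 = 62
  b_44 = 55;  b_45 = 4;  b_46 = 44;  b_47 = 93;  b_48 = 38;  b_49 = 26
  b_50 = 39;  b_51 = 0;  b_52 = 47;  b_53 = 41;  b_54 = 95;  b_55 = 22
  b_56 = 28;  b_57 = 72;  b_58 = 53;  b_59 = 16;  b_60 = 22;  b_61 = 87
  b_62 = 76;  b_63 = 67;  b_64 = 56;  b_65 = 20;  b_66 = 68;  b_67 = 93
  b_68 = 52;  b_69 = 96;  b_70 = 90;  b_71 = 21;  b_72 = 12;  b_73 = 48
  b_74 = 53;  b_75 = 2;  b_76 = 49;  b_77 = 36;  b_78 = 55;  b_79 = 5
  b_80 = 49;  b_81 = 62;  b_82 = 88;  b_83 = 72;  b_84 = 88;  b_85 = 94
  b_86 = 4;  b_87 = 91;  b_88 = 37;  b_89 = 36;  b_90 = 48;  b_91 = 67
  b_92 = 72;  b_93 = 3;  b_94 = 57;  b_95 = 20;  b_96 = 12;  b_97 = 7
  b_98 = 42;  b_99 = 12;  b_100 = 36;  b_101 = 90;  b_102 = 83;  b_103 = 31
  b_104 = 66;  b_105 = 49;  b_106 = 41;  b_107 = 80;  b_108 = 44;  b_109 = 8
  b_110 = 1;  b_111 = 42;  b_112 = 57;  b_113 = 67;  b_114 = 53;  b_115 = 5
  b_116 = 64;  b_117 = 40;  b_118 = 11;  b_119 = 46;  b_120 = 2;  b_121 = 53
  b_122 = 56;  b_123 = 28;  b_124 = 11;  b_125 = 39;  b_126 = 64;  b_127 = 76
  b_128 = 94;  b_129 = 94;  b_130 = 56;  b_131 = 60;  b_132 = 74;  b_133 = 17
  b_134 = 15;  b_135 = 93;  b_136 = 13;  b_137 = 95;  b_138 = 38;  b_139 = 11
  b_140 = 61;  b_141 = 77;  b_142 = 73;  b_143 = 30;  b_144 = 39;  b_145 = 67
  b_146 = 91;  b_147 = 1;  b_148 = 50;  b_149 = 0;  b_150 = 13;  b_151 = 65
  b_152 = 82;  b_153 = 68;  b_154 = 16;  b_155 = 55;  b_156 = 58;  b_157 = 23
  b_158 = 68;  b_159 = 22;  b_160 = 85;  b_161 = 66;  b_162 = 32;  b_163 = 53
  b_164 = 25;  b_165 = 67;  b_166 = 2;  b_167 = 41;  b_168 = 93;  b_169 = 12
  b_170 = 90;  b_171 = 69;  b_172 = 58;  b_173 = 15;  b_174 = 28;  b_175 = 76
  b_176 = 73;  b_177 = 86;  b_178 = 28;  b_179 = 77;  b_180 = 78;  b_181 = 55
  b_182 = 78;  b_183 = 26;  b_184 = 30;  b_185 = 52;  b_186 = 35;  b_187 = 76
  b_188 = 69;  b_189 = 66;  b_190 = 55;  b_191 = 71;  b_192 = 88;  b_193 = 53
  b_194 = 90;  b_195 = 4;  b_196 = 24
b_197 = 5·24 + 41·4 = 90
b_198 = 5·90 + 41·24 = 76

76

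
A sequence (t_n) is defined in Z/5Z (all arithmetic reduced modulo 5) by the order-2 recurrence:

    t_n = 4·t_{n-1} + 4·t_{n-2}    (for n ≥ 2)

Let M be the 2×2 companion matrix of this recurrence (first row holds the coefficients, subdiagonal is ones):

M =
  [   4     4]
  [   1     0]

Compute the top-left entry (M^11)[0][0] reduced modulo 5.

0

(M^11)[0][0] is the top entry after applying M 11 times to the unit state (1, 0). Equivalently it is h_{12} for the auxiliary sequence (h_n) obeying the same recurrence with h_1 = 1 and h_i = 0 for 0 ≤ i < 1:
h_2 = 4·1 + 4·0 = 4
h_3 = 4·4 + 4·1 = 0
h_4 = 4·0 + 4·4 = 1
(h_3, h_4) = (0, 1) = (h_0, h_1), so the sequence has period 3.
12 ≡ 0 (mod 3), hence h_12 = h_0 = 0.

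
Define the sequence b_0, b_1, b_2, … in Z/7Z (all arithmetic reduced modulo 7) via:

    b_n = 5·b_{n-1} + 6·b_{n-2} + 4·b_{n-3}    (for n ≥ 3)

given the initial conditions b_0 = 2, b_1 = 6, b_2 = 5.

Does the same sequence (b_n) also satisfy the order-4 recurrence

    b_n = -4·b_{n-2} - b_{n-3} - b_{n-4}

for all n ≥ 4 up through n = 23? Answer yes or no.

yes

Terms b_0..b_23: 2, 6, 5, 6, 0, 0, 3, 1, 2, 0, 2, 4, 4, 3, 6, 1, 4, 1, 5, 5, 3, 2, 6, 5
n=4: candidate gives 0, actual b_4 = 0 ✓
n=5: candidate gives 0, actual b_5 = 0 ✓
n=6: candidate gives 3, actual b_6 = 3 ✓
n=7: candidate gives 1, actual b_7 = 1 ✓
n=8: candidate gives 2, actual b_8 = 2 ✓
n=9: candidate gives 0, actual b_9 = 0 ✓
n=10: candidate gives 2, actual b_10 = 2 ✓
n=11: candidate gives 4, actual b_11 = 4 ✓
n=12: candidate gives 4, actual b_12 = 4 ✓
n=13: candidate gives 3, actual b_13 = 3 ✓
n=14: candidate gives 6, actual b_14 = 6 ✓
n=15: candidate gives 1, actual b_15 = 1 ✓
n=16: candidate gives 4, actual b_16 = 4 ✓
n=17: candidate gives 1, actual b_17 = 1 ✓
n=18: candidate gives 5, actual b_18 = 5 ✓
n=19: candidate gives 5, actual b_19 = 5 ✓
n=20: candidate gives 3, actual b_20 = 3 ✓
n=21: candidate gives 2, actual b_21 = 2 ✓
n=22: candidate gives 6, actual b_22 = 6 ✓
n=23: candidate gives 5, actual b_23 = 5 ✓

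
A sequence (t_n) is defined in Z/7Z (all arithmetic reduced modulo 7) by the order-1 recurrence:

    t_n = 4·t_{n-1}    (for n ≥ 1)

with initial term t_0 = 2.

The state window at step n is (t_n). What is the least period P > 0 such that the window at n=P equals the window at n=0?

n=0: window = (2)
n=1: window = (1)
n=2: window = (4)
n=3: window = (2)
window at n=3 equals window at n=0 → period = 3

3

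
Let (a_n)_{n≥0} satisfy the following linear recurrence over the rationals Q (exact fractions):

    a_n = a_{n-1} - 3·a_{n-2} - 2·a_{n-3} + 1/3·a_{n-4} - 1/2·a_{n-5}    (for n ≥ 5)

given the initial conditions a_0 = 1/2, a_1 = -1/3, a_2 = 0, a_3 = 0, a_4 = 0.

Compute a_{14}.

a_5 = 1·0 + -3·0 + -2·0 + 1/3·-1/3 + -1/2·1/2 = -13/36
a_6 = 1·-13/36 + -3·0 + -2·0 + 1/3·0 + -1/2·-1/3 = -7/36
a_7 = 1·-7/36 + -3·-13/36 + -2·0 + 1/3·0 + -1/2·0 = 8/9
a_8 = 1·8/9 + -3·-7/36 + -2·-13/36 + 1/3·0 + -1/2·0 = 79/36
a_9 = 1·79/36 + -3·8/9 + -2·-7/36 + 1/3·-13/36 + -1/2·0 = -11/54
a_10 = 1·-11/54 + -3·79/36 + -2·8/9 + 1/3·-7/36 + -1/2·-13/36 = -1825/216
a_11 = 1·-1825/216 + -3·-11/54 + -2·79/36 + 1/3·8/9 + -1/2·-7/36 = -71/6
a_12 = 1·-71/6 + -3·-1825/216 + -2·-11/54 + 1/3·79/36 + -1/2·8/9 = 341/24
a_13 = 1·341/24 + -3·-71/6 + -2·-1825/216 + 1/3·-11/54 + -1/2·79/36 = 21203/324
a_14 = 1·21203/324 + -3·341/24 + -2·-71/6 + 1/3·-1825/216 + -1/2·-11/54 = 4727/108

4727/108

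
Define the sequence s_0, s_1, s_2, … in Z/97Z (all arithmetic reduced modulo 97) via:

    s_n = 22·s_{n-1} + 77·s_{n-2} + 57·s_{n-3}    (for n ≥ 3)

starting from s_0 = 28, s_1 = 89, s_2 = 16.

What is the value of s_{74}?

s_3 = 22·16 + 77·89 + 57·28 = 71
s_4 = 22·71 + 77·16 + 57·89 = 10
s_5 = 22·10 + 77·71 + 57·16 = 3
s_6 = 22·3 + 77·10 + 57·71 = 33
s_7 = 22·33 + 77·3 + 57·10 = 72
s_8 = 22·72 + 77·33 + 57·3 = 28
s_9 = 22·28 + 77·72 + 57·33 = 87
s_10 = 22·87 + 77·28 + 57·72 = 26
s_11 = 22·26 + 77·87 + 57·28 = 40
s_12 = 22·40 + 77·26 + 57·87 = 81
s_13 = 22·81 + 77·40 + 57·26 = 39
s_14 = 22·39 + 77·81 + 57·40 = 63
s_15 = 22·63 + 77·39 + 57·81 = 82
s_16 = 22·82 + 77·63 + 57·39 = 51
s_17 = 22·51 + 77·82 + 57·63 = 66
s_18 = 22·66 + 77·51 + 57·82 = 62
s_19 = 22·62 + 77·66 + 57·51 = 41
s_20 = 22·41 + 77·62 + 57·66 = 29
s_21 = 22·29 + 77·41 + 57·62 = 54
s_22 = 22·54 + 77·29 + 57·41 = 35
s_23 = 22·35 + 77·54 + 57·29 = 82
s_24 = 22·82 + 77·35 + 57·54 = 11
s_25 = 22·11 + 77·82 + 57·35 = 15
s_26 = 22·15 + 77·11 + 57·82 = 31
s_27 = 22·31 + 77·15 + 57·11 = 39
s_28 = 22·39 + 77·31 + 57·15 = 26
s_29 = 22·26 + 77·39 + 57·31 = 7
s_30 = 22·7 + 77·26 + 57·39 = 14
s_31 = 22·14 + 77·7 + 57·26 = 1
s_32 = 22·1 + 77·14 + 57·7 = 44
s_33 = 22·44 + 77·1 + 57·14 = 0
s_34 = 22·0 + 77·44 + 57·1 = 50
s_35 = 22·50 + 77·0 + 57·44 = 19
s_36 = 22·19 + 77·50 + 57·0 = 0
s_37 = 22·0 + 77·19 + 57·50 = 45
s_38 = 22·45 + 77·0 + 57·19 = 36
s_39 = 22·36 + 77·45 + 57·0 = 86
s_40 = 22·86 + 77·36 + 57·45 = 51
s_41 = 22·51 + 77·86 + 57·36 = 96
s_42 = 22·96 + 77·51 + 57·86 = 77
s_43 = 22·77 + 77·96 + 57·51 = 62
s_44 = 22·62 + 77·77 + 57·96 = 58
s_45 = 22·58 + 77·62 + 57·77 = 60
s_46 = 22·60 + 77·58 + 57·62 = 8
s_47 = 22·8 + 77·60 + 57·58 = 51
s_48 = 22·51 + 77·8 + 57·60 = 17
s_49 = 22·17 + 77·51 + 57·8 = 4
s_50 = 22·4 + 77·17 + 57·51 = 36
s_51 = 22·36 + 77·4 + 57·17 = 32
s_52 = 22·32 + 77·36 + 57·4 = 18
s_53 = 22·18 + 77·32 + 57·36 = 62
s_54 = 22·62 + 77·18 + 57·32 = 15
s_55 = 22·15 + 77·62 + 57·18 = 19
s_56 = 22·19 + 77·15 + 57·62 = 63
s_57 = 22·63 + 77·19 + 57·15 = 18
s_58 = 22·18 + 77·63 + 57·19 = 25
s_59 = 22·25 + 77·18 + 57·63 = 95
s_60 = 22·95 + 77·25 + 57·18 = 94
s_61 = 22·94 + 77·95 + 57·25 = 41
s_62 = 22·41 + 77·94 + 57·95 = 72
s_63 = 22·72 + 77·41 + 57·94 = 11
s_64 = 22·11 + 77·72 + 57·41 = 72
s_65 = 22·72 + 77·11 + 57·72 = 36
s_66 = 22·36 + 77·72 + 57·11 = 76
s_67 = 22·76 + 77·36 + 57·72 = 12
s_68 = 22·12 + 77·76 + 57·36 = 20
s_69 = 22·20 + 77·12 + 57·76 = 70
s_70 = 22·70 + 77·20 + 57·12 = 78
s_71 = 22·78 + 77·70 + 57·20 = 1
s_72 = 22·1 + 77·78 + 57·70 = 27
s_73 = 22·27 + 77·1 + 57·78 = 73
s_74 = 22·73 + 77·27 + 57·1 = 56

56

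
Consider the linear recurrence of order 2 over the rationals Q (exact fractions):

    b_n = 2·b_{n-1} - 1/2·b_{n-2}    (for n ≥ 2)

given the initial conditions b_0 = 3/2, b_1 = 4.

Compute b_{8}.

5811/32

b_2 = 2·4 + -1/2·3/2 = 29/4
b_3 = 2·29/4 + -1/2·4 = 25/2
b_4 = 2·25/2 + -1/2·29/4 = 171/8
b_5 = 2·171/8 + -1/2·25/2 = 73/2
b_6 = 2·73/2 + -1/2·171/8 = 997/16
b_7 = 2·997/16 + -1/2·73/2 = 851/8
b_8 = 2·851/8 + -1/2·997/16 = 5811/32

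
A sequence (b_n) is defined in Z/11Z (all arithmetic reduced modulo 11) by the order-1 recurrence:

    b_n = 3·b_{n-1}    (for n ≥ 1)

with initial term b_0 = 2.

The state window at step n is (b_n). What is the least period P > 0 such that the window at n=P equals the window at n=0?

n=0: window = (2)
n=1: window = (6)
n=2: window = (7)
n=3: window = (10)
n=4: window = (8)
n=5: window = (2)
window at n=5 equals window at n=0 → period = 5

5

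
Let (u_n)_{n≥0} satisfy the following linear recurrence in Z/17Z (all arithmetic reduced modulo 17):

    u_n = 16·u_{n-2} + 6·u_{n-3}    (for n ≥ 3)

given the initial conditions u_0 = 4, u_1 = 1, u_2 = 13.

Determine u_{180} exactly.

1

u_3 = 0·13 + 16·1 + 6·4 = 6
u_4 = 0·6 + 16·13 + 6·1 = 10
u_5 = 0·10 + 16·6 + 6·13 = 4
u_6 = 0·4 + 16·10 + 6·6 = 9
u_7 = 0·9 + 16·4 + 6·10 = 5
u_8 = 0·5 + 16·9 + 6·4 = 15
Continuing the recurrence:
  u_9 = 15;  u_10 = 15;  u_11 = 7;  u_12 = 7;  u_13 = 15;  u_14 = 1
  u_15 = 10;  u_16 = 4;  u_17 = 13;  u_18 = 5;  u_19 = 11;  u_20 = 5
  u_21 = 2;  u_22 = 10;  u_23 = 11;  u_24 = 2;  u_25 = 15;  u_26 = 13
  u_27 = 14;  u_28 = 9;  u_29 = 13;  u_30 = 7;  u_31 = 7;  u_32 = 3
  u_33 = 1;  u_34 = 5;  u_35 = 0;  u_36 = 1;  u_37 = 13;  u_38 = 16
  u_39 = 10;  u_40 = 11;  u_41 = 1;  u_42 = 15;  u_43 = 14;  u_44 = 8
  u_45 = 8;  u_46 = 8;  u_47 = 6;  u_48 = 6;  u_49 = 8;  u_50 = 13
  u_51 = 11;  u_52 = 1;  u_53 = 16;  u_54 = 14;  u_55 = 7;  u_56 = 14
  u_57 = 9;  u_58 = 11;  u_59 = 7;  u_60 = 9;  u_61 = 8;  u_62 = 16
  u_63 = 12;  u_64 = 15;  u_65 = 16;  u_66 = 6;  u_67 = 6;  u_68 = 5
  u_69 = 13;  u_70 = 14;  u_71 = 0;  u_72 = 13;  u_73 = 16;  u_74 = 4
  u_75 = 11;  u_76 = 7;  u_77 = 13;  u_78 = 8;  u_79 = 12;  u_80 = 2
  u_81 = 2;  u_82 = 2;  u_83 = 10;  u_84 = 10;  u_85 = 2;  u_86 = 16
  u_87 = 7;  u_88 = 13;  u_89 = 4;  u_90 = 12;  u_91 = 6;  u_92 = 12
  u_93 = 15;  u_94 = 7;  u_95 = 6;  u_96 = 15;  u_97 = 2;  u_98 = 4
  u_99 = 3;  u_100 = 8;  u_101 = 4;  u_102 = 10;  u_103 = 10;  u_104 = 14
  u_105 = 16;  u_106 = 12;  u_107 = 0;  u_108 = 16;  u_109 = 4;  u_110 = 1
  u_111 = 7;  u_112 = 6;  u_113 = 16;  u_114 = 2;  u_115 = 3;  u_116 = 9
  u_117 = 9;  u_118 = 9;  u_119 = 11;  u_120 = 11;  u_121 = 9;  u_122 = 4
  u_123 = 6;  u_124 = 16;  u_125 = 1;  u_126 = 3;  u_127 = 10;  u_128 = 3
  u_129 = 8;  u_130 = 6;  u_131 = 10;  u_132 = 8;  u_133 = 9;  u_134 = 1
  u_135 = 5;  u_136 = 2;  u_137 = 1;  u_138 = 11;  u_139 = 11;  u_140 = 12
  u_141 = 4;  u_142 = 3;  u_143 = 0;  u_144 = 4;  u_145 = 1;  u_146 = 13
  u_147 = 6;  u_148 = 10;  u_149 = 4;  u_150 = 9;  u_151 = 5;  u_152 = 15
  u_153 = 15;  u_154 = 15;  u_155 = 7;  u_156 = 7;  u_157 = 15;  u_158 = 1
  u_159 = 10;  u_160 = 4;  u_161 = 13;  u_162 = 5;  u_163 = 11;  u_164 = 5
  u_165 = 2;  u_166 = 10;  u_167 = 11;  u_168 = 2;  u_169 = 15;  u_170 = 13
  u_171 = 14;  u_172 = 9;  u_173 = 13;  u_174 = 7;  u_175 = 7;  u_176 = 3
  u_177 = 1;  u_178 = 5
u_179 = 0·5 + 16·1 + 6·3 = 0
u_180 = 0·0 + 16·5 + 6·1 = 1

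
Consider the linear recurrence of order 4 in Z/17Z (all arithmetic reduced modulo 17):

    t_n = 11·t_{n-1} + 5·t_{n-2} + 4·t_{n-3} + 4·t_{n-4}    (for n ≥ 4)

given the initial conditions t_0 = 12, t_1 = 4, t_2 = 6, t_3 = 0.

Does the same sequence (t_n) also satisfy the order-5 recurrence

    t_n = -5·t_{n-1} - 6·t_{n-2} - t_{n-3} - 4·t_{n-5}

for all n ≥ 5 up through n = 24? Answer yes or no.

Terms t_0..t_24: 12, 4, 6, 0, 9, 3, 0, 0, 14, 13, 9, 16, 6, 13, 1, 11, 15, 4, 14, 6, 8, 3, 0, 3, 9
n=5: candidate gives 3, actual t_5 = 3 ✓
n=6: candidate gives 0, actual t_6 = 0 ✓
n=7: candidate gives 0, actual t_7 = 0 ✓
n=8: candidate gives 14, actual t_8 = 14 ✓
n=9: candidate gives 13, actual t_9 = 13 ✓
n=10: candidate gives 9, actual t_10 = 9 ✓
n=11: candidate gives 16, actual t_11 = 16 ✓
n=12: candidate gives 6, actual t_12 = 6 ✓
n=13: candidate gives 13, actual t_13 = 13 ✓
n=14: candidate gives 1, actual t_14 = 1 ✓
n=15: candidate gives 11, actual t_15 = 11 ✓
n=16: candidate gives 15, actual t_16 = 15 ✓
n=17: candidate gives 4, actual t_17 = 4 ✓
n=18: candidate gives 14, actual t_18 = 14 ✓
n=19: candidate gives 6, actual t_19 = 6 ✓
n=20: candidate gives 8, actual t_20 = 8 ✓
n=21: candidate gives 3, actual t_21 = 3 ✓
n=22: candidate gives 0, actual t_22 = 0 ✓
n=23: candidate gives 3, actual t_23 = 3 ✓
n=24: candidate gives 9, actual t_24 = 9 ✓

yes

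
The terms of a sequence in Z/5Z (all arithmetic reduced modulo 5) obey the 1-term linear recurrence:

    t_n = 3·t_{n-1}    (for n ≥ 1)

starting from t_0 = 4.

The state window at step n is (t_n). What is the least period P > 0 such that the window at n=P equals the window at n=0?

n=0: window = (4)
n=1: window = (2)
n=2: window = (1)
n=3: window = (3)
n=4: window = (4)
window at n=4 equals window at n=0 → period = 4

4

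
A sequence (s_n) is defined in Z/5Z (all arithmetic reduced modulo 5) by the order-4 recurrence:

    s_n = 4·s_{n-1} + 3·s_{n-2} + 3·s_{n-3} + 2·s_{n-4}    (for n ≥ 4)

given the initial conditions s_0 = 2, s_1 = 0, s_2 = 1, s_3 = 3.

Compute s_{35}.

4

s_4 = 4·3 + 3·1 + 3·0 + 2·2 = 4
s_5 = 4·4 + 3·3 + 3·1 + 2·0 = 3
s_6 = 4·3 + 3·4 + 3·3 + 2·1 = 0
s_7 = 4·0 + 3·3 + 3·4 + 2·3 = 2
s_8 = 4·2 + 3·0 + 3·3 + 2·4 = 0
s_9 = 4·0 + 3·2 + 3·0 + 2·3 = 2
s_10 = 4·2 + 3·0 + 3·2 + 2·0 = 4
s_11 = 4·4 + 3·2 + 3·0 + 2·2 = 1
s_12 = 4·1 + 3·4 + 3·2 + 2·0 = 2
s_13 = 4·2 + 3·1 + 3·4 + 2·2 = 2
s_14 = 4·2 + 3·2 + 3·1 + 2·4 = 0
s_15 = 4·0 + 3·2 + 3·2 + 2·1 = 4
s_16 = 4·4 + 3·0 + 3·2 + 2·2 = 1
s_17 = 4·1 + 3·4 + 3·0 + 2·2 = 0
s_18 = 4·0 + 3·1 + 3·4 + 2·0 = 0
s_19 = 4·0 + 3·0 + 3·1 + 2·4 = 1
s_20 = 4·1 + 3·0 + 3·0 + 2·1 = 1
s_21 = 4·1 + 3·1 + 3·0 + 2·0 = 2
s_22 = 4·2 + 3·1 + 3·1 + 2·0 = 4
s_23 = 4·4 + 3·2 + 3·1 + 2·1 = 2
s_24 = 4·2 + 3·4 + 3·2 + 2·1 = 3
s_25 = 4·3 + 3·2 + 3·4 + 2·2 = 4
s_26 = 4·4 + 3·3 + 3·2 + 2·4 = 4
s_27 = 4·4 + 3·4 + 3·3 + 2·2 = 1
s_28 = 4·1 + 3·4 + 3·4 + 2·3 = 4
s_29 = 4·4 + 3·1 + 3·4 + 2·4 = 4
s_30 = 4·4 + 3·4 + 3·1 + 2·4 = 4
s_31 = 4·4 + 3·4 + 3·4 + 2·1 = 2
s_32 = 4·2 + 3·4 + 3·4 + 2·4 = 0
s_33 = 4·0 + 3·2 + 3·4 + 2·4 = 1
s_34 = 4·1 + 3·0 + 3·2 + 2·4 = 3
s_35 = 4·3 + 3·1 + 3·0 + 2·2 = 4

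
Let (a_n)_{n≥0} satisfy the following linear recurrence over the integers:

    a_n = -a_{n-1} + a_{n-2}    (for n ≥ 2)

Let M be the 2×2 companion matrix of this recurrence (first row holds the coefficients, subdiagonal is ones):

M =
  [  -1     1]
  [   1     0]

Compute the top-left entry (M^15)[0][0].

-987

(M^15)[0][0] is the top entry after applying M 15 times to the unit state (1, 0). Equivalently it is h_{16} for the auxiliary sequence (h_n) obeying the same recurrence with h_1 = 1 and h_i = 0 for 0 ≤ i < 1:
h_2 = -1·1 + 1·0 = -1
h_3 = -1·-1 + 1·1 = 2
h_4 = -1·2 + 1·-1 = -3
h_5 = -1·-3 + 1·2 = 5
h_6 = -1·5 + 1·-3 = -8
h_7 = -1·-8 + 1·5 = 13
h_8 = -1·13 + 1·-8 = -21
h_9 = -1·-21 + 1·13 = 34
h_10 = -1·34 + 1·-21 = -55
h_11 = -1·-55 + 1·34 = 89
h_12 = -1·89 + 1·-55 = -144
h_13 = -1·-144 + 1·89 = 233
h_14 = -1·233 + 1·-144 = -377
h_15 = -1·-377 + 1·233 = 610
h_16 = -1·610 + 1·-377 = -987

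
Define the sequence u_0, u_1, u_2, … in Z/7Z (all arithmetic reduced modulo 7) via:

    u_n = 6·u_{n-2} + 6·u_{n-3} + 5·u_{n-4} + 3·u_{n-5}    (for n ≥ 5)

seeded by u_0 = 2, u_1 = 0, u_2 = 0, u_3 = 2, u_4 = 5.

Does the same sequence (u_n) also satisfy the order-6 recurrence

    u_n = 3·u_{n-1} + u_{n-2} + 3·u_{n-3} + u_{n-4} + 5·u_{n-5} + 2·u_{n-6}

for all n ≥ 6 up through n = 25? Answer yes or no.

Terms u_0..u_25: 2, 0, 0, 2, 5, 4, 0, 1, 6, 6, 5, 0, 1, 1, 0, 6, 4, 2, 0, 3, 1, 5, 2, 2, 0, 3
n=6: candidate gives 6, actual u_6 = 0 ✗

no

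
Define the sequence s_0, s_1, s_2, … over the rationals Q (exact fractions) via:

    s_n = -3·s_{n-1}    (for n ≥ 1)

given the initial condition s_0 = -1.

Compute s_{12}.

-531441

s_1 = -3·-1 = 3
s_2 = -3·3 = -9
s_3 = -3·-9 = 27
s_4 = -3·27 = -81
s_5 = -3·-81 = 243
s_6 = -3·243 = -729
s_7 = -3·-729 = 2187
s_8 = -3·2187 = -6561
s_9 = -3·-6561 = 19683
s_10 = -3·19683 = -59049
s_11 = -3·-59049 = 177147
s_12 = -3·177147 = -531441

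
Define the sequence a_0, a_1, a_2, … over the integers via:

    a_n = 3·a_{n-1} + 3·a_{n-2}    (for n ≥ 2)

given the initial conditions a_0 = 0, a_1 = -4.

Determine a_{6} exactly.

a_2 = 3·-4 + 3·0 = -12
a_3 = 3·-12 + 3·-4 = -48
a_4 = 3·-48 + 3·-12 = -180
a_5 = 3·-180 + 3·-48 = -684
a_6 = 3·-684 + 3·-180 = -2592

-2592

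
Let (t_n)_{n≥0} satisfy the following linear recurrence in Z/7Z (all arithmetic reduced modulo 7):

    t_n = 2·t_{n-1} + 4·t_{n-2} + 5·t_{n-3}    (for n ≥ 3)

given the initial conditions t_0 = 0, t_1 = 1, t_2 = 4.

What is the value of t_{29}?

t_3 = 2·4 + 4·1 + 5·0 = 5
t_4 = 2·5 + 4·4 + 5·1 = 3
t_5 = 2·3 + 4·5 + 5·4 = 4
t_6 = 2·4 + 4·3 + 5·5 = 3
t_7 = 2·3 + 4·4 + 5·3 = 2
t_8 = 2·2 + 4·3 + 5·4 = 1
t_9 = 2·1 + 4·2 + 5·3 = 4
t_10 = 2·4 + 4·1 + 5·2 = 1
t_11 = 2·1 + 4·4 + 5·1 = 2
t_12 = 2·2 + 4·1 + 5·4 = 0
t_13 = 2·0 + 4·2 + 5·1 = 6
t_14 = 2·6 + 4·0 + 5·2 = 1
t_15 = 2·1 + 4·6 + 5·0 = 5
t_16 = 2·5 + 4·1 + 5·6 = 2
t_17 = 2·2 + 4·5 + 5·1 = 1
t_18 = 2·1 + 4·2 + 5·5 = 0
t_19 = 2·0 + 4·1 + 5·2 = 0
t_20 = 2·0 + 4·0 + 5·1 = 5
t_21 = 2·5 + 4·0 + 5·0 = 3
t_22 = 2·3 + 4·5 + 5·0 = 5
t_23 = 2·5 + 4·3 + 5·5 = 5
t_24 = 2·5 + 4·5 + 5·3 = 3
t_25 = 2·3 + 4·5 + 5·5 = 2
t_26 = 2·2 + 4·3 + 5·5 = 6
t_27 = 2·6 + 4·2 + 5·3 = 0
t_28 = 2·0 + 4·6 + 5·2 = 6
t_29 = 2·6 + 4·0 + 5·6 = 0

0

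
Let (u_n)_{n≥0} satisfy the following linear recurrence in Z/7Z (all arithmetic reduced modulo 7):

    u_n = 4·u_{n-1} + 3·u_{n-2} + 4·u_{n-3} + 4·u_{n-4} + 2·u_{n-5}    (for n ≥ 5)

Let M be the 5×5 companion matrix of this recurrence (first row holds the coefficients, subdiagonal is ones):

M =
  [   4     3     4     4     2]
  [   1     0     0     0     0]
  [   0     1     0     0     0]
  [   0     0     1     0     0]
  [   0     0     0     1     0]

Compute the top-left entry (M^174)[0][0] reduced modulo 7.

(M^174)[0][0] is the top entry after applying M 174 times to the unit state (1, 0, 0, 0, 0). Equivalently it is h_{178} for the auxiliary sequence (h_n) obeying the same recurrence with h_4 = 1 and h_i = 0 for 0 ≤ i < 4:
h_5 = 4·1 + 3·0 + 4·0 + 4·0 + 2·0 = 4
h_6 = 4·4 + 3·1 + 4·0 + 4·0 + 2·0 = 5
h_7 = 4·5 + 3·4 + 4·1 + 4·0 + 2·0 = 1
h_8 = 4·1 + 3·5 + 4·4 + 4·1 + 2·0 = 4
h_9 = 4·4 + 3·1 + 4·5 + 4·4 + 2·1 = 1
h_10 = 4·1 + 3·4 + 4·1 + 4·5 + 2·4 = 6
Continuing the recurrence:
  h_11 = 1;  h_12 = 2;  h_13 = 5;  h_14 = 0;  h_15 = 4;  h_16 = 4
  h_17 = 3;  h_18 = 1;  h_19 = 3;  h_20 = 2;  h_21 = 6;  h_22 = 3
  h_23 = 3;  h_24 = 3;  h_25 = 5;  h_26 = 2;  h_27 = 4;  h_28 = 4
  h_29 = 6;  h_30 = 0;  h_31 = 5;  h_32 = 5;  h_33 = 4;  h_34 = 0
  h_35 = 3;  h_36 = 2;  h_37 = 1;  h_38 = 2;  h_39 = 3;  h_40 = 1
  h_41 = 1;  h_42 = 1;  h_43 = 6;  h_44 = 6;  h_45 = 3;  h_46 = 4
  h_47 = 5;  h_48 = 3;  h_49 = 4;  h_50 = 4;  h_51 = 5;  h_52 = 0
  h_53 = 4;  h_54 = 4;  h_55 = 0;  h_56 = 3;  h_57 = 2;  h_58 = 6
  h_59 = 1;  h_60 = 0;  h_61 = 6;  h_62 = 0;  h_63 = 6;  h_64 = 1
  h_65 = 4;  h_66 = 6;  h_67 = 1;  h_68 = 5;  h_69 = 2;  h_70 = 3
  h_71 = 5;  h_72 = 3;  h_73 = 1;  h_74 = 0;  h_75 = 6;  h_76 = 1
  h_77 = 4;  h_78 = 3;  h_79 = 3;  h_80 = 4;  h_81 = 6;  h_82 = 5
  h_83 = 2;  h_84 = 6;  h_85 = 5;  h_86 = 1;  h_87 = 5;  h_88 = 1
  h_89 = 6;  h_90 = 5;  h_91 = 1;  h_92 = 1;  h_93 = 4;  h_94 = 6
  h_95 = 5;  h_96 = 4;  h_97 = 3;  h_98 = 6;  h_99 = 4;  h_100 = 2
  h_101 = 1;  h_102 = 0;  h_103 = 4;  h_104 = 1;  h_105 = 3;  h_106 = 5
  h_107 = 0;  h_108 = 4;  h_109 = 1;  h_110 = 0;  h_111 = 1;  h_112 = 3
  h_113 = 6;  h_114 = 4;  h_115 = 1;  h_116 = 5;  h_117 = 6;  h_118 = 1
  h_119 = 5;  h_120 = 6;  h_121 = 0;  h_122 = 5;  h_123 = 3;  h_124 = 5
  h_125 = 5;  h_126 = 4;  h_127 = 3;  h_128 = 0;  h_129 = 6;  h_130 = 6
  h_131 = 6;  h_132 = 2;  h_133 = 4;  h_134 = 5;  h_135 = 6;  h_136 = 5
  h_137 = 1;  h_138 = 1;  h_139 = 5;  h_140 = 3;  h_141 = 3;  h_142 = 5
  h_143 = 0;  h_144 = 0;  h_145 = 3;  h_146 = 3;  h_147 = 3;  h_148 = 5
  h_149 = 4;  h_150 = 5;  h_151 = 0;  h_152 = 1;  h_153 = 1;  h_154 = 0
  h_155 = 3;  h_156 = 6;  h_157 = 4;  h_158 = 6;  h_159 = 2;  h_160 = 2
  h_161 = 3;  h_162 = 2;  h_163 = 3;  h_164 = 0;  h_165 = 5;  h_166 = 4
  h_167 = 5;  h_168 = 2;  h_169 = 3;  h_170 = 1;  h_171 = 0;  h_172 = 5
  h_173 = 5;  h_174 = 3;  h_175 = 0;  h_176 = 0
h_177 = 4·0 + 3·0 + 4·3 + 4·5 + 2·5 = 0
h_178 = 4·0 + 3·0 + 4·0 + 4·3 + 2·5 = 1

1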